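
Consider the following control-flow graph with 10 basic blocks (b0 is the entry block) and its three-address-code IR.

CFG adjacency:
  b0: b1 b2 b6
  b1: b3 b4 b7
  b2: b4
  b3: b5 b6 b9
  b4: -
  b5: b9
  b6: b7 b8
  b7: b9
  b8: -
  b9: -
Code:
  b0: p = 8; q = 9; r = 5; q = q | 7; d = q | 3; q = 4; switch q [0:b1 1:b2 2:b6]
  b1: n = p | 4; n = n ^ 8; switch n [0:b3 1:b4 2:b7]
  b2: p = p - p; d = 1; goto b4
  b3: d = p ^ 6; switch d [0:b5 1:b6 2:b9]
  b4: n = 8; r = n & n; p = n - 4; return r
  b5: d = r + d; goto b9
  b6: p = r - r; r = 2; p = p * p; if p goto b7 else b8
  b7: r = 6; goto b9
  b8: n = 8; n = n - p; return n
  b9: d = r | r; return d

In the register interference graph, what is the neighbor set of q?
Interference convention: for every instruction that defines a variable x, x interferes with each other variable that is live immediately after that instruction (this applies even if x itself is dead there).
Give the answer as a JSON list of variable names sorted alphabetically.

Per-block:
  b0: {d,p,q,r} / ∅
  b1: {n} / {p}
  b2: {d,p} / {p}
  b3: {d} / {p}
  b4: {n,p,r} / ∅
  b5: {d} / {d,r}
  b6: {p,r} / {r}
  b7: {r} / ∅
  b8: {n} / {p}
  b9: {d} / {r}

Live sets:
  b0 li=∅ lo={p,r}
  b1 li={p,r} lo={p,r}
  b2 li={p} lo=∅
  b3 li={p,r} lo={d,r}
  b4 li=∅ lo=∅
  b5 li={d,r} lo={r}
  b6 li={r} lo={p}
  b7 li=∅ lo={r}
  b8 li={p} lo=∅
  b9 li={r} lo=∅

Interfere edges:
  d↔{p,r}
  n↔{p,r}
  p↔{d,n,q,r}
  q↔{p,r}
  r↔{d,n,p,q}

N(q) = ["p", "r"]

Answer: ["p", "r"]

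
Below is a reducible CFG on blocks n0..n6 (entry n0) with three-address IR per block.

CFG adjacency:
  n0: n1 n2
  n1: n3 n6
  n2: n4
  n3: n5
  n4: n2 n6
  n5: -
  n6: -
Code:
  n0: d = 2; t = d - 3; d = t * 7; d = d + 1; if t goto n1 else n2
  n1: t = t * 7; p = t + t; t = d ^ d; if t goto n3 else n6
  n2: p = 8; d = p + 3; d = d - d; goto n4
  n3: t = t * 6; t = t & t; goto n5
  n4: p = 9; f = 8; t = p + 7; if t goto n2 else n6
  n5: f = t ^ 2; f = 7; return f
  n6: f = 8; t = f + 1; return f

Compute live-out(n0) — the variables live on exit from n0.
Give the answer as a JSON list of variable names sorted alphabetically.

Block summaries:
  n0: def={d,t} ue=∅
  n1: def={p,t} ue={d,t}
  n2: def={d,p} ue=∅
  n3: def={t} ue={t}
  n4: def={f,p,t} ue=∅
  n5: def={f} ue={t}
  n6: def={f,t} ue=∅

Live sets:
  live n0: ∅→{d,t}
  live n1: {d,t}→{t}
  live n2: ∅→∅
  live n3: {t}→{t}
  live n4: ∅→∅
  live n5: {t}→∅
  live n6: ∅→∅

live-out(n0) = ["d", "t"]

Answer: ["d", "t"]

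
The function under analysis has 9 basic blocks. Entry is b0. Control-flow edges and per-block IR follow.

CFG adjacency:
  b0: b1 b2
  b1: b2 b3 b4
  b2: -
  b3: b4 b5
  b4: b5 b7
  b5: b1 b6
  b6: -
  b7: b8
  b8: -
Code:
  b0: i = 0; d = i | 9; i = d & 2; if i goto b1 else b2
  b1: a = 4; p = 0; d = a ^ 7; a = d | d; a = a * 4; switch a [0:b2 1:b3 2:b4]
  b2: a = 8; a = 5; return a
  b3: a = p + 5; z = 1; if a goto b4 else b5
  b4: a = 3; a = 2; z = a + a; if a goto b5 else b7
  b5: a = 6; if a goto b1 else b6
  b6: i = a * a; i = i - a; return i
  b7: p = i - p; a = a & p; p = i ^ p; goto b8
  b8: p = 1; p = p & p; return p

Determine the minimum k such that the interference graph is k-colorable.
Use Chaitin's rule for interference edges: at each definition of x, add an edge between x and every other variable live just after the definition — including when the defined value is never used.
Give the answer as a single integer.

Block summaries:
  b0 def {d,i} use ∅
  b1 def {a,d,p} use ∅
  b2 def {a} use ∅
  b3 def {a,z} use {p}
  b4 def {a,z} use ∅
  b5 def {a} use ∅
  b6 def {i} use {a}
  b7 def {a,p} use {a,i,p}
  b8 def {p} use ∅

Backward fixpoint:
  b0: in=∅ out={i}
  b1: in={i} out={i,p}
  b2: in=∅ out=∅
  b3: in={i,p} out={i,p}
  b4: in={i,p} out={a,i,p}
  b5: in={i} out={a,i}
  b6: in={a} out=∅
  b7: in={a,i,p} out=∅
  b8: in=∅ out=∅

Interference:
  a — {i,p,z}
  d — {i,p}
  i — {a,d,p,z}
  p — {a,d,i,z}
  z — {a,i,p}

Registers:
  clique {a,i,p,z} ⇒ need ≥ 4
  assign a→r2 d→r2 i→r0 p→r1 z→r3 — no edge inside a register ⇒ χ ≤ 4
  χ = 4

Answer: 4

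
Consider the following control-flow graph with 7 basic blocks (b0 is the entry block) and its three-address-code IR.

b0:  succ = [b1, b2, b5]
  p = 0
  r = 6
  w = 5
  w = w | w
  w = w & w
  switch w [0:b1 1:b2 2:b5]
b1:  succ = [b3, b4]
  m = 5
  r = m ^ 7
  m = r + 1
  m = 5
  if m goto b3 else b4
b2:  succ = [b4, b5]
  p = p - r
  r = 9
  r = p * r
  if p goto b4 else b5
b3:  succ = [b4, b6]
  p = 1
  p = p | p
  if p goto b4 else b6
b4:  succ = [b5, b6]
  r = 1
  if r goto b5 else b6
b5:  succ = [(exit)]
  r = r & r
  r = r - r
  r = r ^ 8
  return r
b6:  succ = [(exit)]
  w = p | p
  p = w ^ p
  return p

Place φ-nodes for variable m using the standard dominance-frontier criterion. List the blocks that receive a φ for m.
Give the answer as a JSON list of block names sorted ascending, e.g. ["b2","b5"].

idom tree: b1←b0 b2←b0 b3←b1 b4←b0 b5←b0 b6←b0
Dom∩ at merges:
  b4: preds {b1,b2,b3}: {b0,b1} ∩ {b0,b2} ∩ {b0,b1,b3} = {b0}; idom=b0
  b5: preds {b0,b2,b4}: {b0} ∩ {b0,b2} ∩ {b0,b4} = {b0}; idom=b0
  b6: preds {b3,b4}: {b0,b1,b3} ∩ {b0,b4} = {b0}; idom=b0

DF derivation:
  b4←b1: walk b1 to b0
  b4←b2: walk b2 to b0
  b4←b3: walk b3→b1 to b0
  b5←b0: walk · to b0
  b5←b2: walk b2 to b0
  b5←b4: walk b4 to b0
  b6←b3: walk b3→b1 to b0
  b6←b4: walk b4 to b0
  DF(b0)=∅
  DF(b1)={b4,b6}
  DF(b2)={b4,b5}
  DF(b3)={b4,b6}
  DF(b4)={b5,b6}
  DF(b5)=∅
  DF(b6)=∅

φ for m: defs {b1}
  DF⁺ = {b4,b5,b6}

Answer: ["b4", "b5", "b6"]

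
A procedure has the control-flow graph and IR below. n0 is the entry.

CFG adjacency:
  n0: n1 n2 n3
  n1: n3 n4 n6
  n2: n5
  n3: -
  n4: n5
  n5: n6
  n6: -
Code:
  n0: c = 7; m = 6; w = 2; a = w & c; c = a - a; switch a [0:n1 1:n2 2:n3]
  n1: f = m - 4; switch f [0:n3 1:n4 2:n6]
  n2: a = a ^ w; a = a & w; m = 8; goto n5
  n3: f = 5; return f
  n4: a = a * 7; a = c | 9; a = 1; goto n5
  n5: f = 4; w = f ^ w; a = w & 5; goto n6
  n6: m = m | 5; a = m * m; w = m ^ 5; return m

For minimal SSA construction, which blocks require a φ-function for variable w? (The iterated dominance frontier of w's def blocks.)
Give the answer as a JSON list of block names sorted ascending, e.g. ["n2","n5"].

Answer: ["n6"]

Analysis:
idom tree: n1←n0 n2←n0 n3←n0 n4←n1 n5←n0 n6←n0
Join-block Dom:
  n3: preds {n0,n1}: {n0} ∩ {n0,n1} = {n0}; idom=n0
  n5: preds {n2,n4}: {n0,n2} ∩ {n0,n1,n4} = {n0}; idom=n0
  n6: preds {n1,n5}: {n0,n1} ∩ {n0,n5} = {n0}; idom=n0

DF derivation:
  join n3 pred n0: · stop@n0
  join n3 pred n1: n1 stop@n0
  join n5 pred n2: n2 stop@n0
  join n5 pred n4: n4→n1 stop@n0
  join n6 pred n1: n1 stop@n0
  join n6 pred n5: n5 stop@n0
  DF(n0)=∅
  DF(n1)={n3,n5,n6}
  DF(n2)={n5}
  DF(n3)=∅
  DF(n4)={n5}
  DF(n5)={n6}
  DF(n6)=∅

φ for w: defs {n0,n5,n6}
  DF⁺ = {n6}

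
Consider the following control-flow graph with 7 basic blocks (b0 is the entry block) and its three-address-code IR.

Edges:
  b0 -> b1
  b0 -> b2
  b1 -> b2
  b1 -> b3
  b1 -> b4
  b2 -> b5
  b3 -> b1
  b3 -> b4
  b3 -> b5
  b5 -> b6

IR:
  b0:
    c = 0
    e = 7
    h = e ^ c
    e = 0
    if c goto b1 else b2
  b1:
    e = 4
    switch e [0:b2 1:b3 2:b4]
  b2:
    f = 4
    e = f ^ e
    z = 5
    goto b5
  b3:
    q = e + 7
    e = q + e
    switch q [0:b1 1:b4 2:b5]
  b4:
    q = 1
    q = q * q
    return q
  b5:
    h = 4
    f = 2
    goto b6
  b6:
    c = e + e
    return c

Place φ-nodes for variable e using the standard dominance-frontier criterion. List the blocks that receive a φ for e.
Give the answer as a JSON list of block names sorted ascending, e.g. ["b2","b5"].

idom tree: b1←b0 b2←b0 b3←b1 b4←b1 b5←b0 b6←b5
Dom∩ at merges:
  b1: preds {b0,b3}: {b0} ∩ {b0,b1,b3} = {b0}; idom=b0
  b2: preds {b0,b1}: {b0} ∩ {b0,b1} = {b0}; idom=b0
  b4: preds {b1,b3}: {b0,b1} ∩ {b0,b1,b3} = {b0,b1}; idom=b1
  b5: preds {b2,b3}: {b0,b2} ∩ {b0,b1,b3} = {b0}; idom=b0

DF walk-up:
  join b1 pred b0: · stop@b0
  join b1 pred b3: b3→b1 stop@b0
  join b2 pred b0: · stop@b0
  join b2 pred b1: b1 stop@b0
  join b4 pred b1: · stop@b1
  join b4 pred b3: b3 stop@b1
  join b5 pred b2: b2 stop@b0
  join b5 pred b3: b3→b1 stop@b0
  b0: DF=∅
  b1: DF={b1,b2,b5}
  b2: DF={b5}
  b3: DF={b1,b4,b5}
  b4: DF=∅
  b5: DF=∅
  b6: DF=∅

φ for e: defs {b0,b1,b2,b3}
  DF⁺ = {b1,b2,b4,b5}

Answer: ["b1", "b2", "b4", "b5"]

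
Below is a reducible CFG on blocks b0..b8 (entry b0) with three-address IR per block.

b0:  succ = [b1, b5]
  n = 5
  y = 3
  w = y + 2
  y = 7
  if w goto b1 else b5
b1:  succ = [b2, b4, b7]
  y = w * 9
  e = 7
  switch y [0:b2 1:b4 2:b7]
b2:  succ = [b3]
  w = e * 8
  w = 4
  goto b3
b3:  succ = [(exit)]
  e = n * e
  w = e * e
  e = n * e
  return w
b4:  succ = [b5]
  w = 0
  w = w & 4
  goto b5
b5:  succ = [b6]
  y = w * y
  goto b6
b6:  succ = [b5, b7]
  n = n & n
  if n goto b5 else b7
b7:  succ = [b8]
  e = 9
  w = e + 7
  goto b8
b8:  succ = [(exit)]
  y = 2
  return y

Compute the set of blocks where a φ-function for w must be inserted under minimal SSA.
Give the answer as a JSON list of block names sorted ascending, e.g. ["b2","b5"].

Answer: ["b5", "b7"]

Analysis:
idom tree: b1←b0 b2←b1 b3←b2 b4←b1 b5←b0 b6←b5 b7←b0 b8←b7
Dom at joins:
  b5: preds {b0,b4,b6}: {b0} ∩ {b0,b1,b4} ∩ {b0,b5,b6} = {b0}; idom=b0
  b7: preds {b1,b6}: {b0,b1} ∩ {b0,b5,b6} = {b0}; idom=b0

DF derivation:
  b5←b0: walk · to b0
  b5←b4: walk b4→b1 to b0
  b5←b6: walk b6→b5 to b0
  b7←b1: walk b1 to b0
  b7←b6: walk b6→b5 to b0
  b0: DF=∅
  b1: DF={b5,b7}
  b2: DF=∅
  b3: DF=∅
  b4: DF={b5}
  b5: DF={b5,b7}
  b6: DF={b5,b7}
  b7: DF=∅
  b8: DF=∅

φ for w: defs {b0,b2,b3,b4,b7}
  DF⁺ = {b5,b7}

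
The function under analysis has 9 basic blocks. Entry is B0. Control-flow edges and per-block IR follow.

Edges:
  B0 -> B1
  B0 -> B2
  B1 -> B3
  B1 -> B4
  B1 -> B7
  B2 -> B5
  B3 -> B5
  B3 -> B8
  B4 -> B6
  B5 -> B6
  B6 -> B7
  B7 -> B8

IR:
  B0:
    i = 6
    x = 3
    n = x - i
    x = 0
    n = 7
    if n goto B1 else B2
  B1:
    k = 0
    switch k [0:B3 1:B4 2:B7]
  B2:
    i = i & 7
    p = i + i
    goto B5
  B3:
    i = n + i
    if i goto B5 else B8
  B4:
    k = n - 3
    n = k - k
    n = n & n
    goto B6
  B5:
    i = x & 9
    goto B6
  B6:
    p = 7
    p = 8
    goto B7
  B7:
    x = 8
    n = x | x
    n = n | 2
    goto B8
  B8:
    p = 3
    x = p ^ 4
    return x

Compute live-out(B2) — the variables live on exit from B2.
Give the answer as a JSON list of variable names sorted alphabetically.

def/use:
  B0: {i,n,x} / ∅
  B1: {k} / ∅
  B2: {i,p} / {i}
  B3: {i} / {i,n}
  B4: {k,n} / {n}
  B5: {i} / {x}
  B6: {p} / ∅
  B7: {n,x} / ∅
  B8: {p,x} / ∅

Backward fixpoint:
  live B0: ∅→{i,n,x}
  live B1: {i,n,x}→{i,n,x}
  live B2: {i,x}→{x}
  live B3: {i,n,x}→{x}
  live B4: {n}→∅
  live B5: {x}→∅
  live B6: ∅→∅
  live B7: ∅→∅
  live B8: ∅→∅

live-out(B2) = ["x"]

Answer: ["x"]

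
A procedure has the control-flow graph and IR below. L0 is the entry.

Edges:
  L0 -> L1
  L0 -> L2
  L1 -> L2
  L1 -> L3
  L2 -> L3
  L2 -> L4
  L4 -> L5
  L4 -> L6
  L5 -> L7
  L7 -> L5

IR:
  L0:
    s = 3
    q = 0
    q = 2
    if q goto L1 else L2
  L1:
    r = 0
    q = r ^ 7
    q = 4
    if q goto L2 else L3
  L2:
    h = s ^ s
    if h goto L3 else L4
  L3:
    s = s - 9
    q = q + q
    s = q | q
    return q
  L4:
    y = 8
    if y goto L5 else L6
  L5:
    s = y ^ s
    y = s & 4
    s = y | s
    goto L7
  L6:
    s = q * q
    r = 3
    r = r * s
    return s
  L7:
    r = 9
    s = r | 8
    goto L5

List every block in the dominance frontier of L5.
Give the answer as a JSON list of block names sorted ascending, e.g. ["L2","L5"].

Answer: ["L5"]

Analysis:
idom tree: L1←L0 L2←L0 L3←L0 L4←L2 L5←L4 L6←L4 L7←L5
Join-block Dom:
  L2: preds {L0,L1}: {L0} ∩ {L0,L1} = {L0}; idom=L0
  L3: preds {L1,L2}: {L0,L1} ∩ {L0,L2} = {L0}; idom=L0
  L5: preds {L4,L7}: {L0,L2,L4} ∩ {L0,L2,L4,L5,L7} = {L0,L2,L4}; idom=L4

DF derivation:
  L2←L0: walk · to L0
  L2←L1: walk L1 to L0
  L3←L1: walk L1 to L0
  L3←L2: walk L2 to L0
  L5←L4: walk · to L4
  L5←L7: walk L7→L5 to L4
  L0 → ∅
  L1 → {L2,L3}
  L2 → {L3}
  L3 → ∅
  L4 → ∅
  L5 → {L5}
  L6 → ∅
  L7 → {L5}

DF(L5) = ["L5"]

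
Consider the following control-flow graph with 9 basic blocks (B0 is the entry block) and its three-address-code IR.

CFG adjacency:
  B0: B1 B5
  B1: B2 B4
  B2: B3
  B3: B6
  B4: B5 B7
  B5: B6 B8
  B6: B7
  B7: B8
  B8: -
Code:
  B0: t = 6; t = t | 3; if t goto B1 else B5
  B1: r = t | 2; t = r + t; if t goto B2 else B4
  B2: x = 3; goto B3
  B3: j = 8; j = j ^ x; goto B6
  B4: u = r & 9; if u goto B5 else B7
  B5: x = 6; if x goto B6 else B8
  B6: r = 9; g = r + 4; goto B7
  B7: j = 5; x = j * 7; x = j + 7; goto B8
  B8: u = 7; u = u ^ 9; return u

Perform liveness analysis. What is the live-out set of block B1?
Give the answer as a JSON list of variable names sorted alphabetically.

def/use:
  B0: {t} / ∅
  B1: {r,t} / {t}
  B2: {x} / ∅
  B3: {j} / {x}
  B4: {u} / {r}
  B5: {x} / ∅
  B6: {g,r} / ∅
  B7: {j,x} / ∅
  B8: {u} / ∅

Backward fixpoint:
  live B0: ∅→{t}
  live B1: {t}→{r}
  live B2: ∅→{x}
  live B3: {x}→∅
  live B4: {r}→∅
  live B5: ∅→∅
  live B6: ∅→∅
  live B7: ∅→∅
  live B8: ∅→∅

live-out(B1) = ["r"]

Answer: ["r"]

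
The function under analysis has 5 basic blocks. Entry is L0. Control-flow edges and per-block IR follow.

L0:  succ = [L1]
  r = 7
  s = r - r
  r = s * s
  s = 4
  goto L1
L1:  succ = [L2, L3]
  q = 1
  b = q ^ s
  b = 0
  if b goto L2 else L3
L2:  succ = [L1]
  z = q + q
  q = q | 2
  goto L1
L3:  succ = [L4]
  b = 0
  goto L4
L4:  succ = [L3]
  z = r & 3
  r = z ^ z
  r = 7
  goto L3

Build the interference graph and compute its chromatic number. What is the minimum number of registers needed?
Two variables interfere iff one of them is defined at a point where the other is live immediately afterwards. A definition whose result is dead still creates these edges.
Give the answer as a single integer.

def/use:
  L0: def={r,s} ue=∅
  L1: def={b,q} ue={s}
  L2: def={q,z} ue={q}
  L3: def={b} ue=∅
  L4: def={r,z} ue={r}

Live sets:
  L0: in=∅ out={r,s}
  L1: in={r,s} out={q,r,s}
  L2: in={q,r,s} out={r,s}
  L3: in={r} out={r}
  L4: in={r} out={r}

Conflict graph:
  b: {q,r,s}
  q: {b,r,s,z}
  r: {b,q,s,z}
  s: {b,q,r,z}
  z: {q,r,s}

Chromatic number:
  {b,q,r,s} pairwise interfere (4-clique) ⇒ χ ≥ 4
  assign b→c3 q→c0 r→c1 s→c2 z→c3 — no edge inside a register ⇒ χ ≤ 4
  χ = 4

Answer: 4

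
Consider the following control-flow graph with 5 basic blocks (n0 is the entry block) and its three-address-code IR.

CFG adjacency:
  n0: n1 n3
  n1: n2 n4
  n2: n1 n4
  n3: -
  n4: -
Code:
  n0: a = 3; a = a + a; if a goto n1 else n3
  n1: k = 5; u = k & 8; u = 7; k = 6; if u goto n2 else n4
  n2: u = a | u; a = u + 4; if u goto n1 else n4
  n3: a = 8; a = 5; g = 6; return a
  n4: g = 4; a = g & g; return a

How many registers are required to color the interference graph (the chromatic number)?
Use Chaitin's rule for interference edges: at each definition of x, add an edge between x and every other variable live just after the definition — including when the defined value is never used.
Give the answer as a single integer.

Answer: 3

Analysis:
Per-block:
  n0: def={a} ue=∅
  n1: def={k,u} ue=∅
  n2: def={a,u} ue={a,u}
  n3: def={a,g} ue=∅
  n4: def={a,g} ue=∅

Liveness:
  n0: in=∅ out={a}
  n1: in={a} out={a,u}
  n2: in={a,u} out={a}
  n3: in=∅ out=∅
  n4: in=∅ out=∅

Interfere edges:
  a: {g,k,u}
  g: {a}
  k: {a,u}
  u: {a,k}

Colouring:
  lower bound: {a,k,u} mutually conflict ⇒ χ ≥ 3
  3-colouring: r0={a}  r1={g,k}  r2={u}
  χ = 3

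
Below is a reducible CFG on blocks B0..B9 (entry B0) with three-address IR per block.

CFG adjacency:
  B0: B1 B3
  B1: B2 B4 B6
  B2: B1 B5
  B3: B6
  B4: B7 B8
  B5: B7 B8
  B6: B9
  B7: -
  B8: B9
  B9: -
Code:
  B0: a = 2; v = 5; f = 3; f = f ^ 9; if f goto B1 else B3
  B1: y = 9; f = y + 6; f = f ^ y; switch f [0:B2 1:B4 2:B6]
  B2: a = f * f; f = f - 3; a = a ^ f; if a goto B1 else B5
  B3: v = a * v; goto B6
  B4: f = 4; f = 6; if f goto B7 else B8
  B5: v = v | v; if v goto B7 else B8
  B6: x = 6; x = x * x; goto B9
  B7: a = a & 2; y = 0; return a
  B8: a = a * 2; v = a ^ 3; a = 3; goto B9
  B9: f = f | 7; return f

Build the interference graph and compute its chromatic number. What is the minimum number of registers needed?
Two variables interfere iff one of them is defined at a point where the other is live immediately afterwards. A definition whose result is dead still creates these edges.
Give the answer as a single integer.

def/use:
  B0: {a,f,v} / ∅
  B1: {f,y} / ∅
  B2: {a,f} / {f}
  B3: {v} / {a,v}
  B4: {f} / ∅
  B5: {v} / {v}
  B6: {x} / ∅
  B7: {a,y} / {a}
  B8: {a,v} / {a}
  B9: {f} / {f}

Live sets:
  B0: in=∅ out={a,f,v}
  B1: in={a,v} out={a,f,v}
  B2: in={f,v} out={a,f,v}
  B3: in={a,f,v} out={f}
  B4: in={a} out={a,f}
  B5: in={a,f,v} out={a,f}
  B6: in={f} out={f}
  B7: in={a} out=∅
  B8: in={a,f} out={f}
  B9: in={f} out=∅

Conflict graph:
  a — {f,v,y}
  f — {a,v,x,y}
  v — {a,f,y}
  x — {f}
  y — {a,f,v}

Colouring:
  lower bound: {a,f,v,y} mutually conflict ⇒ χ ≥ 4
  assign a→r1 f→r0 v→r2 x→r1 y→r3 — no edge inside a register ⇒ χ ≤ 4
  χ = 4

Answer: 4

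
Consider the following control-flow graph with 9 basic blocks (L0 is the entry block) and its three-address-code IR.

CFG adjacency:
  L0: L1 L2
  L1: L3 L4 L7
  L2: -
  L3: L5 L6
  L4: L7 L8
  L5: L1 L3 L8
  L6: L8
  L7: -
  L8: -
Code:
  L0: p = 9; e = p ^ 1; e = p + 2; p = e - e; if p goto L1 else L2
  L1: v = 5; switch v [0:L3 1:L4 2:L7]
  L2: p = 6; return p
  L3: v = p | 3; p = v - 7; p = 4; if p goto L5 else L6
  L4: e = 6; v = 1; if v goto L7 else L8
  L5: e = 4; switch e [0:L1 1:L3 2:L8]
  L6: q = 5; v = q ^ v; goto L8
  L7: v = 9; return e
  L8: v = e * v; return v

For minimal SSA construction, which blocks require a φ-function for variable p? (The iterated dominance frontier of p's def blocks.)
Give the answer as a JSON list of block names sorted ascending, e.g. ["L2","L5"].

idom tree: L1←L0 L2←L0 L3←L1 L4←L1 L5←L3 L6←L3 L7←L1 L8←L1
Join-block Dom:
  L1: preds {L0,L5}: {L0} ∩ {L0,L1,L3,L5} = {L0}; idom=L0
  L3: preds {L1,L5}: {L0,L1} ∩ {L0,L1,L3,L5} = {L0,L1}; idom=L1
  L7: preds {L1,L4}: {L0,L1} ∩ {L0,L1,L4} = {L0,L1}; idom=L1
  L8: preds {L4,L5,L6}: {L0,L1,L4} ∩ {L0,L1,L3,L5} ∩ {L0,L1,L3,L6} = {L0,L1}; idom=L1

DF derivation:
  L1←L0: walk · to L0
  L1←L5: walk L5→L3→L1 to L0
  L3←L1: walk · to L1
  L3←L5: walk L5→L3 to L1
  L7←L1: walk · to L1
  L7←L4: walk L4 to L1
  L8←L4: walk L4 to L1
  L8←L5: walk L5→L3 to L1
  L8←L6: walk L6→L3 to L1
  L0: DF=∅
  L1: DF={L1}
  L2: DF=∅
  L3: DF={L1,L3,L8}
  L4: DF={L7,L8}
  L5: DF={L1,L3,L8}
  L6: DF={L8}
  L7: DF=∅
  L8: DF=∅

φ for p: defs {L0,L2,L3}
  DF⁺ = {L1,L3,L8}

Answer: ["L1", "L3", "L8"]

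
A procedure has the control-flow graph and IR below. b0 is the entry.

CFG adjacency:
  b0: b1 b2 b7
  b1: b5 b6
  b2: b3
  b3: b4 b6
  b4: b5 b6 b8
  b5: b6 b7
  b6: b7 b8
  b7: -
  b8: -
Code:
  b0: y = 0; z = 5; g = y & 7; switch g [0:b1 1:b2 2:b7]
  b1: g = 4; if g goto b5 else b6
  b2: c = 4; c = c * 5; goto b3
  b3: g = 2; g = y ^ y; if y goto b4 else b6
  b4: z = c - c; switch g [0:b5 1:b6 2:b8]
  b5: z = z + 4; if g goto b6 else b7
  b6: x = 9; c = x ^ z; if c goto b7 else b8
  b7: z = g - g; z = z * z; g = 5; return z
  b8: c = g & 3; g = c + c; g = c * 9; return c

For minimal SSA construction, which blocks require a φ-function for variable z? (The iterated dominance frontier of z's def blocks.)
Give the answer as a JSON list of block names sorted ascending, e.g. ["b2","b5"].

Answer: ["b5", "b6", "b7", "b8"]

Analysis:
idom tree: b1←b0 b2←b0 b3←b2 b4←b3 b5←b0 b6←b0 b7←b0 b8←b0
Join-block Dom:
  b5: preds {b1,b4}: {b0,b1} ∩ {b0,b2,b3,b4} = {b0}; idom=b0
  b6: preds {b1,b3,b4,b5}: {b0,b1} ∩ {b0,b2,b3} ∩ {b0,b2,b3,b4} ∩ {b0,b5} = {b0}; idom=b0
  b7: preds {b0,b5,b6}: {b0} ∩ {b0,b5} ∩ {b0,b6} = {b0}; idom=b0
  b8: preds {b4,b6}: {b0,b2,b3,b4} ∩ {b0,b6} = {b0}; idom=b0

Frontier:
  join b5 pred b1: b1 stop@b0
  join b5 pred b4: b4→b3→b2 stop@b0
  join b6 pred b1: b1 stop@b0
  join b6 pred b3: b3→b2 stop@b0
  join b6 pred b4: b4→b3→b2 stop@b0
  join b6 pred b5: b5 stop@b0
  join b7 pred b0: · stop@b0
  join b7 pred b5: b5 stop@b0
  join b7 pred b6: b6 stop@b0
  join b8 pred b4: b4→b3→b2 stop@b0
  join b8 pred b6: b6 stop@b0
  b0 → ∅
  b1 → {b5,b6}
  b2 → {b5,b6,b8}
  b3 → {b5,b6,b8}
  b4 → {b5,b6,b8}
  b5 → {b6,b7}
  b6 → {b7,b8}
  b7 → ∅
  b8 → ∅

φ for z: defs {b0,b4,b5,b7}
  DF⁺ = {b5,b6,b7,b8}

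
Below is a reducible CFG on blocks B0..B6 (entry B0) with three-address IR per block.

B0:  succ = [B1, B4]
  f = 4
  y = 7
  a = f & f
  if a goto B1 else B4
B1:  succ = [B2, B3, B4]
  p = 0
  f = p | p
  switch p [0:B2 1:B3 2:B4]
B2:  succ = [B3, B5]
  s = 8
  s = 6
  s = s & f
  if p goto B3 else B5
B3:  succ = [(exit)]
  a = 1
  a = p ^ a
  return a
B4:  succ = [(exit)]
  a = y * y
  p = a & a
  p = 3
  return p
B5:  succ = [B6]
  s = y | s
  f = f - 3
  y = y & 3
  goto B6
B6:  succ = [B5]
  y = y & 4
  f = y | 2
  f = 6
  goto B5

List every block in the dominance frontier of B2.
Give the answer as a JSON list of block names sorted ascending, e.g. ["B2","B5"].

idom tree: B1←B0 B2←B1 B3←B1 B4←B0 B5←B2 B6←B5
Join-block Dom:
  B3: preds {B1,B2}: {B0,B1} ∩ {B0,B1,B2} = {B0,B1}; idom=B1
  B4: preds {B0,B1}: {B0} ∩ {B0,B1} = {B0}; idom=B0
  B5: preds {B2,B6}: {B0,B1,B2} ∩ {B0,B1,B2,B5,B6} = {B0,B1,B2}; idom=B2

DF walk-up:
  join B3 pred B1: · stop@B1
  join B3 pred B2: B2 stop@B1
  join B4 pred B0: · stop@B0
  join B4 pred B1: B1 stop@B0
  join B5 pred B2: · stop@B2
  join B5 pred B6: B6→B5 stop@B2
  B0: DF=∅
  B1: DF={B4}
  B2: DF={B3}
  B3: DF=∅
  B4: DF=∅
  B5: DF={B5}
  B6: DF={B5}

DF(B2) = ["B3"]

Answer: ["B3"]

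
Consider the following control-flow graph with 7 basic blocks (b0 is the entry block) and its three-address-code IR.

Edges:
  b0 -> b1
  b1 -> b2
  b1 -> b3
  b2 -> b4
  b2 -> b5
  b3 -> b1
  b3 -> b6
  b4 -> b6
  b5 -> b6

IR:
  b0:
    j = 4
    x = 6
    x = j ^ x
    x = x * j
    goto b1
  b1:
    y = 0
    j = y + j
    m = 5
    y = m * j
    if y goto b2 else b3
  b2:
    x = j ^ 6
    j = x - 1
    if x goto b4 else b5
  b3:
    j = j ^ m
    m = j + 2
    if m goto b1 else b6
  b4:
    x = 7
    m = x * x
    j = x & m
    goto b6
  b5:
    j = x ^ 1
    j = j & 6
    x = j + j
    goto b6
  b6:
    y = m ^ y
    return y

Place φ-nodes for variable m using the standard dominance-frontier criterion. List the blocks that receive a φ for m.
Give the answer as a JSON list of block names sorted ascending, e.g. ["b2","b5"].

idom tree: b1←b0 b2←b1 b3←b1 b4←b2 b5←b2 b6←b1
Join-block Dom:
  b1: preds {b0,b3}: {b0} ∩ {b0,b1,b3} = {b0}; idom=b0
  b6: preds {b3,b4,b5}: {b0,b1,b3} ∩ {b0,b1,b2,b4} ∩ {b0,b1,b2,b5} = {b0,b1}; idom=b1

DF walk-up:
  join b1 pred b0: · stop@b0
  join b1 pred b3: b3→b1 stop@b0
  join b6 pred b3: b3 stop@b1
  join b6 pred b4: b4→b2 stop@b1
  join b6 pred b5: b5→b2 stop@b1
  b0: DF=∅
  b1: DF={b1}
  b2: DF={b6}
  b3: DF={b1,b6}
  b4: DF={b6}
  b5: DF={b6}
  b6: DF=∅

φ for m: defs {b1,b3,b4}
  DF⁺ = {b1,b6}

Answer: ["b1", "b6"]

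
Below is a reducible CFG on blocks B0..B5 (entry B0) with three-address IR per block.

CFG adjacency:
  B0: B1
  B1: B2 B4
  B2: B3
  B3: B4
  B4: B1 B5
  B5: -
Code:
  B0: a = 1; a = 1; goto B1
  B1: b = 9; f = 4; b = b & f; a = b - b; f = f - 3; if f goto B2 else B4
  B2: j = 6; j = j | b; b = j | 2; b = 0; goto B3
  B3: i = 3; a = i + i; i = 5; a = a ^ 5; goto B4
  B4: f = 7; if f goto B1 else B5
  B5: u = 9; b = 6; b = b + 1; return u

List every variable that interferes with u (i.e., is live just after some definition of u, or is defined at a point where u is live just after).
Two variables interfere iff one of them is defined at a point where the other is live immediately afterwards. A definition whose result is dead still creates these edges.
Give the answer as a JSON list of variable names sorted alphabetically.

Block summaries:
  B0: def={a} ue=∅
  B1: def={a,b,f} ue=∅
  B2: def={b,j} ue={b}
  B3: def={a,i} ue=∅
  B4: def={f} ue=∅
  B5: def={b,u} ue=∅

Liveness:
  live B0: ∅→∅
  live B1: ∅→{b}
  live B2: {b}→∅
  live B3: ∅→∅
  live B4: ∅→∅
  live B5: ∅→∅

Conflict graph:
  a↔{b,f,i}
  b↔{a,f,j,u}
  f↔{a,b}
  i↔{a}
  j↔{b}
  u↔{b}

N(u) = ["b"]

Answer: ["b"]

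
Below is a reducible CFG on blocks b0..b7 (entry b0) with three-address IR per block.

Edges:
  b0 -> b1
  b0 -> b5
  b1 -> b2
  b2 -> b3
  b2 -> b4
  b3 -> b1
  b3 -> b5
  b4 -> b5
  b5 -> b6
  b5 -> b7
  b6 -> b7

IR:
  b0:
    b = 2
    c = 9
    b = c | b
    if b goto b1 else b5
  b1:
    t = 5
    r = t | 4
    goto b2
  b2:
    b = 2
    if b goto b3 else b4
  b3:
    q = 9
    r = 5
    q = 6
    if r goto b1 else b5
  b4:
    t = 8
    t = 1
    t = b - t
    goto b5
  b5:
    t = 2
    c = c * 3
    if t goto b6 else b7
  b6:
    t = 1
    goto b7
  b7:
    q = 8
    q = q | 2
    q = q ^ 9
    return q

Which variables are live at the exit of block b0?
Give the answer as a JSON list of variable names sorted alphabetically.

Answer: ["c"]

Derivation:
Block summaries:
  b0: def={b,c} ue=∅
  b1: def={r,t} ue=∅
  b2: def={b} ue=∅
  b3: def={q,r} ue=∅
  b4: def={t} ue={b}
  b5: def={c,t} ue={c}
  b6: def={t} ue=∅
  b7: def={q} ue=∅

Backward fixpoint:
  live b0: ∅→{c}
  live b1: {c}→{c}
  live b2: {c}→{b,c}
  live b3: {c}→{c}
  live b4: {b,c}→{c}
  live b5: {c}→∅
  live b6: ∅→∅
  live b7: ∅→∅

live-out(b0) = ["c"]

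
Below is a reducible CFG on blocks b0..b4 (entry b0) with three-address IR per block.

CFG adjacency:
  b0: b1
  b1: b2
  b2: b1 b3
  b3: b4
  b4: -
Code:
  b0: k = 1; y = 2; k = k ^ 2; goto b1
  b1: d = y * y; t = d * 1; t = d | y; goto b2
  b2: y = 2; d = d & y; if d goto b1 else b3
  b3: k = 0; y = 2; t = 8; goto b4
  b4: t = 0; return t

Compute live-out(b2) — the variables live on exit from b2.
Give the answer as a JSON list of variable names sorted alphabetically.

Answer: ["y"]

Working:
Per-block:
  b0: def={k,y} ue=∅
  b1: def={d,t} ue={y}
  b2: def={d,y} ue={d}
  b3: def={k,t,y} ue=∅
  b4: def={t} ue=∅

Live sets:
  b0 li=∅ lo={y}
  b1 li={y} lo={d}
  b2 li={d} lo={y}
  b3 li=∅ lo=∅
  b4 li=∅ lo=∅

live-out(b2) = ["y"]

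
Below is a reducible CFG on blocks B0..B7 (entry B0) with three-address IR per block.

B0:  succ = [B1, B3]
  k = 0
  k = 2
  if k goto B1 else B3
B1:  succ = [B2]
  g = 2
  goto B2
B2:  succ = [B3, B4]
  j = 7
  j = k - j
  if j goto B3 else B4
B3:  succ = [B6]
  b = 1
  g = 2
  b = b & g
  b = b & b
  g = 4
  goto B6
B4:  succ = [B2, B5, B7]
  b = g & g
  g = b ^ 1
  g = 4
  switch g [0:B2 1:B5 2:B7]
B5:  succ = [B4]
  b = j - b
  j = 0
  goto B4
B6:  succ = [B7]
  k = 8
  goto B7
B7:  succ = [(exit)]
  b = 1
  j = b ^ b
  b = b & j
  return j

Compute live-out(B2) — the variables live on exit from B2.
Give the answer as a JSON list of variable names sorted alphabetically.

def/use:
  B0: {k} / ∅
  B1: {g} / ∅
  B2: {j} / {k}
  B3: {b,g} / ∅
  B4: {b,g} / {g}
  B5: {b,j} / {b,j}
  B6: {k} / ∅
  B7: {b,j} / ∅

Liveness:
  B0: in=∅ out={k}
  B1: in={k} out={g,k}
  B2: in={g,k} out={g,j,k}
  B3: in=∅ out=∅
  B4: in={g,j,k} out={b,g,j,k}
  B5: in={b,g,j,k} out={g,j,k}
  B6: in=∅ out=∅
  B7: in=∅ out=∅

live-out(B2) = ["g", "j", "k"]

Answer: ["g", "j", "k"]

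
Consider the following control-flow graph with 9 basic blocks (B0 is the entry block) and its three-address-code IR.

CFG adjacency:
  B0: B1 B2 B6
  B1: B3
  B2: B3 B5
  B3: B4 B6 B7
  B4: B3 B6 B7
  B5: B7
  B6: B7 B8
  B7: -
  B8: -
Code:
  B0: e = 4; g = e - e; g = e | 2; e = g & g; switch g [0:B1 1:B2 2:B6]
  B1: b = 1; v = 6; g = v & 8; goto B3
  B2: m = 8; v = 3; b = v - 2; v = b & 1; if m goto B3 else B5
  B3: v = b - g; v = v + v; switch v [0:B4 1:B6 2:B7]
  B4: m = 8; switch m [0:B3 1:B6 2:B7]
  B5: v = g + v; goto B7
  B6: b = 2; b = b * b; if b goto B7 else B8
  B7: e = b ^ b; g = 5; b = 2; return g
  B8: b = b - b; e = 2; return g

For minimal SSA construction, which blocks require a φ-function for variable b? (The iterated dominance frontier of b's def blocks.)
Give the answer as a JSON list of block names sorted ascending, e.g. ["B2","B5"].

idom tree: B1←B0 B2←B0 B3←B0 B4←B3 B5←B2 B6←B0 B7←B0 B8←B6
Dom∩ at merges:
  B3: preds {B1,B2,B4}: {B0,B1} ∩ {B0,B2} ∩ {B0,B3,B4} = {B0}; idom=B0
  B6: preds {B0,B3,B4}: {B0} ∩ {B0,B3} ∩ {B0,B3,B4} = {B0}; idom=B0
  B7: preds {B3,B4,B5,B6}: {B0,B3} ∩ {B0,B3,B4} ∩ {B0,B2,B5} ∩ {B0,B6} = {B0}; idom=B0

DF walk-up:
  join B3 pred B1: B1 stop@B0
  join B3 pred B2: B2 stop@B0
  join B3 pred B4: B4→B3 stop@B0
  join B6 pred B0: · stop@B0
  join B6 pred B3: B3 stop@B0
  join B6 pred B4: B4→B3 stop@B0
  join B7 pred B3: B3 stop@B0
  join B7 pred B4: B4→B3 stop@B0
  join B7 pred B5: B5→B2 stop@B0
  join B7 pred B6: B6 stop@B0
  B0 → ∅
  B1 → {B3}
  B2 → {B3,B7}
  B3 → {B3,B6,B7}
  B4 → {B3,B6,B7}
  B5 → {B7}
  B6 → {B7}
  B7 → ∅
  B8 → ∅

φ for b: defs {B1,B2,B6,B7,B8}
  DF⁺ = {B3,B6,B7}

Answer: ["B3", "B6", "B7"]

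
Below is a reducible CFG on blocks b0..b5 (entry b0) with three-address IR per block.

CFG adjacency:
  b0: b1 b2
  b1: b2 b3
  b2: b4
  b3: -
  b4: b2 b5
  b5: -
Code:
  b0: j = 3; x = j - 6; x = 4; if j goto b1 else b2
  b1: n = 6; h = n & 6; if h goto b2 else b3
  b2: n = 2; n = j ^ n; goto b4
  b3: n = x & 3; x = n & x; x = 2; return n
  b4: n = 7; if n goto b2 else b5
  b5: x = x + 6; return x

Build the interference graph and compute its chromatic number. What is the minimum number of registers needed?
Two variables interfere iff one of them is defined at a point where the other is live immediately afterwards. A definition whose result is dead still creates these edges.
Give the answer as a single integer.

Answer: 3

Analysis:
def/use:
  b0 def {j,x} use ∅
  b1 def {h,n} use ∅
  b2 def {n} use {j}
  b3 def {n,x} use {x}
  b4 def {n} use ∅
  b5 def {x} use {x}

Live sets:
  b0: in=∅ out={j,x}
  b1: in={j,x} out={j,x}
  b2: in={j,x} out={j,x}
  b3: in={x} out=∅
  b4: in={j,x} out={j,x}
  b5: in={x} out=∅

Conflict graph:
  h↔{j,x}
  j↔{h,n,x}
  n↔{j,x}
  x↔{h,j,n}

Colouring:
  {h,j,x} pairwise interfere (3-clique) ⇒ χ ≥ 3
  3-colouring: R0={j}  R1={x}  R2={h,n}
  χ = 3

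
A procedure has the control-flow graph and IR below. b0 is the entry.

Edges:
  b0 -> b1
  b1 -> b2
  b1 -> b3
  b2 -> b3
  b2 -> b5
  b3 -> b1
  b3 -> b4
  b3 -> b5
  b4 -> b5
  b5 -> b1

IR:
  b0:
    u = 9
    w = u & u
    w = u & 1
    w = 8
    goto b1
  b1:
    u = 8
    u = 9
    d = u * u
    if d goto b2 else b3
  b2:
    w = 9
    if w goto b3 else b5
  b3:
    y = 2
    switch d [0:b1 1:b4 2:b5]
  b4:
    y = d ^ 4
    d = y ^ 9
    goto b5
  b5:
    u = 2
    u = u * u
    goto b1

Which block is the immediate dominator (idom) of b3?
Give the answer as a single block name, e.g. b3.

idom tree: b1←b0 b2←b1 b3←b1 b4←b3 b5←b1
Dom∩ at merges:
  b1: preds {b0,b3,b5}: {b0} ∩ {b0,b1,b3} ∩ {b0,b1,b5} = {b0}; idom=b0
  b3: preds {b1,b2}: {b0,b1} ∩ {b0,b1,b2} = {b0,b1}; idom=b1
  b5: preds {b2,b3,b4}: {b0,b1,b2} ∩ {b0,b1,b3} ∩ {b0,b1,b3,b4} = {b0,b1}; idom=b1

idom(b3) = b1

Answer: b1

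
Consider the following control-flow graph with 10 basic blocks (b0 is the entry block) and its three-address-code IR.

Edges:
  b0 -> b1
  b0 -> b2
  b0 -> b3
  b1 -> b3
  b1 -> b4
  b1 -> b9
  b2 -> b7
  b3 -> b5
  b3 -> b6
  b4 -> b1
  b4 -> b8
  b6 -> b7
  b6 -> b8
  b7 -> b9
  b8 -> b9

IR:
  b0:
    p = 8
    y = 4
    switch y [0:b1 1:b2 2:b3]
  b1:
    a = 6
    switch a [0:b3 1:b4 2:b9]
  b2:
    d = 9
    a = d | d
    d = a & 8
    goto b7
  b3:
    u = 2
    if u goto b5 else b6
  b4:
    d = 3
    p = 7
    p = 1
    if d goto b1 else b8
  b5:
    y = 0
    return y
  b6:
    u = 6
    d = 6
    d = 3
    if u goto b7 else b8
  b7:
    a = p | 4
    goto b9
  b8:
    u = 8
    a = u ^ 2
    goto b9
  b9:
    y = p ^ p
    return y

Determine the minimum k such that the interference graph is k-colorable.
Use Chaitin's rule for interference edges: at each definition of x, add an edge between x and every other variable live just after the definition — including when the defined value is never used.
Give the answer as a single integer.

Answer: 3

Working:
Per-block:
  b0: def={p,y} ue=∅
  b1: def={a} ue=∅
  b2: def={a,d} ue=∅
  b3: def={u} ue=∅
  b4: def={d,p} ue=∅
  b5: def={y} ue=∅
  b6: def={d,u} ue=∅
  b7: def={a} ue={p}
  b8: def={a,u} ue=∅
  b9: def={y} ue={p}

Liveness:
  b0 li=∅ lo={p}
  b1 li={p} lo={p}
  b2 li={p} lo={p}
  b3 li={p} lo={p}
  b4 li=∅ lo={p}
  b5 li=∅ lo=∅
  b6 li={p} lo={p}
  b7 li={p} lo={p}
  b8 li={p} lo={p}
  b9 li={p} lo=∅

Interfere edges:
  a↔{p}
  d↔{p,u}
  p↔{a,d,u,y}
  u↔{d,p}
  y↔{p}

Colouring:
  lower bound: {d,p,u} mutually conflict ⇒ χ ≥ 3
  assign a→c1 d→c1 p→c0 u→c2 y→c1 — no edge inside a register ⇒ χ ≤ 3
  χ = 3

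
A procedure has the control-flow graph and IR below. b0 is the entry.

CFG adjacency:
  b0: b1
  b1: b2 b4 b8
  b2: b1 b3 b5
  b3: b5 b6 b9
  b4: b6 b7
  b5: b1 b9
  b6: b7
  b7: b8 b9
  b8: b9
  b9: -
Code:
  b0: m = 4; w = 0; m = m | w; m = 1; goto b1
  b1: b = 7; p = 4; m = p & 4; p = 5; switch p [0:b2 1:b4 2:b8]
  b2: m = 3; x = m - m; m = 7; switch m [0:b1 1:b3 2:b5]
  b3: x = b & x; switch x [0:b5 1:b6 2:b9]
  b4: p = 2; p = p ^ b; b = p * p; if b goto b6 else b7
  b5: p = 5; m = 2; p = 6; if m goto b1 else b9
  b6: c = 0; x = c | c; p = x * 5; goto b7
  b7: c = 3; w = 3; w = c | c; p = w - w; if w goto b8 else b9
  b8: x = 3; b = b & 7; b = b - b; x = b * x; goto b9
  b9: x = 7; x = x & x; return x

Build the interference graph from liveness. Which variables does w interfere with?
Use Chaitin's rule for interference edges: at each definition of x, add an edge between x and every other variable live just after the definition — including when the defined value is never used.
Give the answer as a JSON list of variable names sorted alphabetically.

Answer: ["b", "c", "m", "p"]

Working:
Per-block:
  b0: {m,w} / ∅
  b1: {b,m,p} / ∅
  b2: {m,x} / ∅
  b3: {x} / {b,x}
  b4: {b,p} / {b}
  b5: {m,p} / ∅
  b6: {c,p,x} / ∅
  b7: {c,p,w} / ∅
  b8: {b,x} / {b}
  b9: {x} / ∅

Live sets:
  live b0: ∅→∅
  live b1: ∅→{b}
  live b2: {b}→{b,x}
  live b3: {b,x}→{b}
  live b4: {b}→{b}
  live b5: ∅→∅
  live b6: {b}→{b}
  live b7: {b}→{b}
  live b8: {b}→∅
  live b9: ∅→∅

Interfere edges:
  b↔{c,m,p,w,x}
  c↔{b,w}
  m↔{b,p,w,x}
  p↔{b,m,w}
  w↔{b,c,m,p}
  x↔{b,m}

N(w) = ["b", "c", "m", "p"]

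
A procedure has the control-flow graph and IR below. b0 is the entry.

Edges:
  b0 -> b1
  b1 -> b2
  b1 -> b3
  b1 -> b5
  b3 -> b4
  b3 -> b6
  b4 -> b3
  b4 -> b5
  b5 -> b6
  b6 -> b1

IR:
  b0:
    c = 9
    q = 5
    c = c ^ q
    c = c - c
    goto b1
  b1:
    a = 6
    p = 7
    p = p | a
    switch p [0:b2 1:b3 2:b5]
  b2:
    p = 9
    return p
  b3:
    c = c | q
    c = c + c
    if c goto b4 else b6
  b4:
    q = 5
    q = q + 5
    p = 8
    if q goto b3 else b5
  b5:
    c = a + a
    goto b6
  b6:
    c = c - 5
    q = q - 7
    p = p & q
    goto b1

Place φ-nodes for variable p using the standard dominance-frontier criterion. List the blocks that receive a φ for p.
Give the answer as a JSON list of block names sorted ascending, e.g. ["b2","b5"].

idom tree: b1←b0 b2←b1 b3←b1 b4←b3 b5←b1 b6←b1
Dom at joins:
  b1: preds {b0,b6}: {b0} ∩ {b0,b1,b6} = {b0}; idom=b0
  b3: preds {b1,b4}: {b0,b1} ∩ {b0,b1,b3,b4} = {b0,b1}; idom=b1
  b5: preds {b1,b4}: {b0,b1} ∩ {b0,b1,b3,b4} = {b0,b1}; idom=b1
  b6: preds {b3,b5}: {b0,b1,b3} ∩ {b0,b1,b5} = {b0,b1}; idom=b1

DF derivation:
  b1←b0: walk · to b0
  b1←b6: walk b6→b1 to b0
  b3←b1: walk · to b1
  b3←b4: walk b4→b3 to b1
  b5←b1: walk · to b1
  b5←b4: walk b4→b3 to b1
  b6←b3: walk b3 to b1
  b6←b5: walk b5 to b1
  DF(b0)=∅
  DF(b1)={b1}
  DF(b2)=∅
  DF(b3)={b3,b5,b6}
  DF(b4)={b3,b5}
  DF(b5)={b6}
  DF(b6)={b1}

φ for p: defs {b1,b2,b4,b6}
  DF⁺ = {b1,b3,b5,b6}

Answer: ["b1", "b3", "b5", "b6"]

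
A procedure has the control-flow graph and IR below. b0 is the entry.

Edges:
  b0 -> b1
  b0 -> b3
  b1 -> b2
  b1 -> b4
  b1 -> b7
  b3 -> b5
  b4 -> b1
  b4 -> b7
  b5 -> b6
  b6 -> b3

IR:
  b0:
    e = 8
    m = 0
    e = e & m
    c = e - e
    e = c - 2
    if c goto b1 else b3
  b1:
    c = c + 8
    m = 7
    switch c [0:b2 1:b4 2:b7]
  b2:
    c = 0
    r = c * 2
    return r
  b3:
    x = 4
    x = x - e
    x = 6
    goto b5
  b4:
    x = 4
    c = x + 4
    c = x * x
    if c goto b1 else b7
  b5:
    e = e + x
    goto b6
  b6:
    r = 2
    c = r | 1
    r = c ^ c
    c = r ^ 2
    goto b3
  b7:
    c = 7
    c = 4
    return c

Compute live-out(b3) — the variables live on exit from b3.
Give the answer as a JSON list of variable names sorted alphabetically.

Per-block:
  b0: {c,e,m} / ∅
  b1: {c,m} / {c}
  b2: {c,r} / ∅
  b3: {x} / {e}
  b4: {c,x} / ∅
  b5: {e} / {e,x}
  b6: {c,r} / ∅
  b7: {c} / ∅

Live sets:
  b0: in=∅ out={c,e}
  b1: in={c} out=∅
  b2: in=∅ out=∅
  b3: in={e} out={e,x}
  b4: in=∅ out={c}
  b5: in={e,x} out={e}
  b6: in={e} out={e}
  b7: in=∅ out=∅

live-out(b3) = ["e", "x"]

Answer: ["e", "x"]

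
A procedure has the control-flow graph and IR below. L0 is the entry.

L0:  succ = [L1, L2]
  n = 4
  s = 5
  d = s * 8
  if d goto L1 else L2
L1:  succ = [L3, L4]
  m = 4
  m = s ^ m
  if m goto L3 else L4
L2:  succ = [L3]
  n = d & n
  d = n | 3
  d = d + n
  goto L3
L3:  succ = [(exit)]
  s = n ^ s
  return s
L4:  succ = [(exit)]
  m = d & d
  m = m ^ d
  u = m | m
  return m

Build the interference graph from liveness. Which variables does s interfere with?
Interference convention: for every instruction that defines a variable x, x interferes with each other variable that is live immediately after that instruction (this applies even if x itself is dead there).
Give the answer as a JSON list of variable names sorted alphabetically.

Per-block:
  L0 def {d,n,s} use ∅
  L1 def {m} use {s}
  L2 def {d,n} use {d,n}
  L3 def {s} use {n,s}
  L4 def {m,u} use {d}

Backward fixpoint:
  live L0: ∅→{d,n,s}
  live L1: {d,n,s}→{d,n,s}
  live L2: {d,n,s}→{n,s}
  live L3: {n,s}→∅
  live L4: {d}→∅

Interference:
  d: {m,n,s}
  m: {d,n,s,u}
  n: {d,m,s}
  s: {d,m,n}
  u: {m}

N(s) = ["d", "m", "n"]

Answer: ["d", "m", "n"]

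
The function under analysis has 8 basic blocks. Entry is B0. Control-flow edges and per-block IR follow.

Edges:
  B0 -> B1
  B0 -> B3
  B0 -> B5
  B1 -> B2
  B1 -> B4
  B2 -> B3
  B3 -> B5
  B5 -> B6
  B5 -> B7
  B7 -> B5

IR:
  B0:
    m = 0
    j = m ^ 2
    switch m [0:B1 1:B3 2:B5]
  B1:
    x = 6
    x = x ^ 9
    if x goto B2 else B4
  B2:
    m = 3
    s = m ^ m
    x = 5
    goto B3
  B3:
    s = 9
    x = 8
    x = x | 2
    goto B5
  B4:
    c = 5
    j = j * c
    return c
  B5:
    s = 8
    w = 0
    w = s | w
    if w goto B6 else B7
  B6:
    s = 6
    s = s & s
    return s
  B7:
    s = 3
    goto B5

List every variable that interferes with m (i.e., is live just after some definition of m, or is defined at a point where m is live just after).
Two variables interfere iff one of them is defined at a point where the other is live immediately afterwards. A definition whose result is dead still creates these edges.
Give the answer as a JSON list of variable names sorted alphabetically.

Answer: ["j"]

Analysis:
Per-block:
  B0 def {j,m} use ∅
  B1 def {x} use ∅
  B2 def {m,s,x} use ∅
  B3 def {s,x} use ∅
  B4 def {c,j} use {j}
  B5 def {s,w} use ∅
  B6 def {s} use ∅
  B7 def {s} use ∅

Backward fixpoint:
  B0: in=∅ out={j}
  B1: in={j} out={j}
  B2: in=∅ out=∅
  B3: in=∅ out=∅
  B4: in={j} out=∅
  B5: in=∅ out=∅
  B6: in=∅ out=∅
  B7: in=∅ out=∅

Interfere edges:
  c↔{j}
  j↔{c,m,x}
  m↔{j}
  s↔{w}
  w↔{s}
  x↔{j}

N(m) = ["j"]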